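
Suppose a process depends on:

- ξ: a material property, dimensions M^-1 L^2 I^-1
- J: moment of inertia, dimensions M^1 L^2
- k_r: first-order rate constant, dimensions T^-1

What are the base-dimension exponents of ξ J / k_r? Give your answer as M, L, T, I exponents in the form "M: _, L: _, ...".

M: 0, L: 4, T: 1, I: -1

Collect each base-dimension exponent across the product:
  M: (-1) + (1) − (0) = 0
  L: (2) + (2) − (0) = 4
  T: (0) + (0) − (-1) = 1
  I: (-1) + (0) − (0) = -1
So the dimensions are [L⁴ T I⁻¹].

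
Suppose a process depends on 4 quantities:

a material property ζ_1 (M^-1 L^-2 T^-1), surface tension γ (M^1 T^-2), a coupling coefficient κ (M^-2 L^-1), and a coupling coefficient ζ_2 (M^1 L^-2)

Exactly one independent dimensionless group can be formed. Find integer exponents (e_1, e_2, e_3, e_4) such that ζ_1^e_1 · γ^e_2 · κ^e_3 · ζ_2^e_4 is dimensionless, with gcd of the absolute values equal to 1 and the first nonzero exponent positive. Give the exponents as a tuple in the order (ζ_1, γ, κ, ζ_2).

M: e_1·(-1) + e_2·(1) + e_3·(-2) + e_4·(1) = 0
L: e_1·(-2) + e_2·(0) + e_3·(-1) + e_4·(-2) = 0
T: e_1·(-1) + e_2·(-2) + e_3·(0) + e_4·(0) = 0
Solving this homogeneous linear system for the smallest-integer solution (first nonzero entry positive) gives (2, -1, -2, -1).

(2, -1, -2, -1)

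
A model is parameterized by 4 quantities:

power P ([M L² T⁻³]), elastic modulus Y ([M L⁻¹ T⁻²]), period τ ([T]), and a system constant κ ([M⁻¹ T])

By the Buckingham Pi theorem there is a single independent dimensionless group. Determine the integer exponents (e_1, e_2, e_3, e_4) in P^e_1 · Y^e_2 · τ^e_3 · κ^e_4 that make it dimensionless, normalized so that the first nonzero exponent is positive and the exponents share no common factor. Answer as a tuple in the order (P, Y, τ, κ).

(1, 2, 4, 3)

M: e_1·(1) + e_2·(1) + e_3·(0) + e_4·(-1) = 0
L: e_1·(2) + e_2·(-1) + e_3·(0) + e_4·(0) = 0
T: e_1·(-3) + e_2·(-2) + e_3·(1) + e_4·(1) = 0
Solving this homogeneous linear system for the smallest-integer solution (first nonzero entry positive) gives (1, 2, 4, 3).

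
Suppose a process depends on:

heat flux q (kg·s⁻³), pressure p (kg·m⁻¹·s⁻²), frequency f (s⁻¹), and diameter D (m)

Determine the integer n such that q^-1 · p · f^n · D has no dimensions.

Balance the T exponent: (-1)·n from f, plus −(-3) + (-2) + (0) = 1 from the rest, must sum to zero.
−n + 1 = 0, so n = 1.

1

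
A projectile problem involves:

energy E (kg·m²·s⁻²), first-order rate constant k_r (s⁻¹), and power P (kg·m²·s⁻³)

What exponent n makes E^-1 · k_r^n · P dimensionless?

-1

Balance the T exponent: (-1)·n from k_r, plus −(-2) + (-3) = -1 from the rest, must sum to zero.
−n − 1 = 0, so n = -1.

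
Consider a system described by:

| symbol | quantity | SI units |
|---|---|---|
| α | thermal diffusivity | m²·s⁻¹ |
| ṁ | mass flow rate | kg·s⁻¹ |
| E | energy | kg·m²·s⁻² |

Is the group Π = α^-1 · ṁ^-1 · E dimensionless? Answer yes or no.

yes

Sum the exponent of each base dimension across the product:
  M: −[α]_M − [ṁ]_M + [E]_M = −(0) − (1) + (1) = 0
  L: −[α]_L − [ṁ]_L + [E]_L = −(2) − (0) + (2) = 0
  T: −[α]_T − [ṁ]_T + [E]_T = −(-1) − (-1) + (-2) = 0
All base exponents vanish — dimensionless.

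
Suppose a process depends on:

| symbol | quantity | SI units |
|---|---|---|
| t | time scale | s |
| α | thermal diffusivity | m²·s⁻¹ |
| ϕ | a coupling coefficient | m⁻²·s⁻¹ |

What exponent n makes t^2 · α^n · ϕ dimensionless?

Balance the L exponent: (2)·n from α, plus 2·(0) + (-2) = -2 from the rest, must sum to zero.
2n − 2 = 0, so n = 1.

1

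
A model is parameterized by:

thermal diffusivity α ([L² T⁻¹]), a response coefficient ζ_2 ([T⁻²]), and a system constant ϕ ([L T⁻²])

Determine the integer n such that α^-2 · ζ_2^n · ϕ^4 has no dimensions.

Balance the T exponent: (-2)·n from ζ_2, plus −2·(-1) + 4·(-2) = -6 from the rest, must sum to zero.
-2n − 6 = 0, so n = -3.

-3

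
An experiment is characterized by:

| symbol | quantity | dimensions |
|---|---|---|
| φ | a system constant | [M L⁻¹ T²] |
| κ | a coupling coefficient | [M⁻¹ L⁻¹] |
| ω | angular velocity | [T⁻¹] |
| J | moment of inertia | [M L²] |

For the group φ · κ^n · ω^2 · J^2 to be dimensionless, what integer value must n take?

Balance the M exponent: (-1)·n from κ, plus (1) + 2·(0) + 2·(1) = 3 from the rest, must sum to zero.
−n + 3 = 0, so n = 3.

3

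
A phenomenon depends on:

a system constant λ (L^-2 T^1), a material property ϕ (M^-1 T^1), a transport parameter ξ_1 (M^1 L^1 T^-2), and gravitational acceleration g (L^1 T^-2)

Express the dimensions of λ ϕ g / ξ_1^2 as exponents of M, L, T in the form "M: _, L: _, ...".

Collect each base-dimension exponent across the product:
  M: (0) + (-1) − 2·(1) + (0) = -3
  L: (-2) + (0) − 2·(1) + (1) = -3
  T: (1) + (1) − 2·(-2) + (-2) = 4
So the dimensions are [M⁻³ L⁻³ T⁴].

M: -3, L: -3, T: 4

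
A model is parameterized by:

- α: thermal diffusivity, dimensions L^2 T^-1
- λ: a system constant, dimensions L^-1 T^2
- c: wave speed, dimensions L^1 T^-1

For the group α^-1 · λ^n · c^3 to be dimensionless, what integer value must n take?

Balance the L exponent: (-1)·n from λ, plus −(2) + 3·(1) = 1 from the rest, must sum to zero.
−n + 1 = 0, so n = 1.

1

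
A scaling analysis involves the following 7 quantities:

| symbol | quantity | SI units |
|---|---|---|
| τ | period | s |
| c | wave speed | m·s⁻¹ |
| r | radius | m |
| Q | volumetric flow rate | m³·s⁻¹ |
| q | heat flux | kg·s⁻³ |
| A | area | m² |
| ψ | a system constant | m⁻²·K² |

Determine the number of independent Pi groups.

There are 7 variables and 4 base dimensions (M, L, T, Θ).
The dimension matrix has rank 4.
Independent dimensionless groups: 7 − 4 = 3.

3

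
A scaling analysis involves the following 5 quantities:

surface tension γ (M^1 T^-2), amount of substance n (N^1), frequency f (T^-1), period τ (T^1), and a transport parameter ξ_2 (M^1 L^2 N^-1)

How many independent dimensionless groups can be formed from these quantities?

There are 5 variables and 4 base dimensions (M, L, T, N).
The dimension matrix has rank 4.
Independent dimensionless groups: 5 − 4 = 1.

1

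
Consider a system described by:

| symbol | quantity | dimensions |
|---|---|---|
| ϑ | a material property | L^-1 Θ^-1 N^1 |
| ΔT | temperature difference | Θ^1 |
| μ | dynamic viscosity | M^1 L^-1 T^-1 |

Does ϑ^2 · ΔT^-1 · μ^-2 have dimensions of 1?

Sum the exponent of each base dimension across the product:
  M: 2·[ϑ]_M − [ΔT]_M − 2·[μ]_M = 2·(0) − (0) − 2·(1) = -2
  L: 2·[ϑ]_L − [ΔT]_L − 2·[μ]_L = 2·(-1) − (0) − 2·(-1) = 0
  T: 2·[ϑ]_T − [ΔT]_T − 2·[μ]_T = 2·(0) − (0) − 2·(-1) = 2
  Θ: 2·[ϑ]_Θ − [ΔT]_Θ − 2·[μ]_Θ = 2·(-1) − (1) − 2·(0) = -3
  N: 2·[ϑ]_N − [ΔT]_N − 2·[μ]_N = 2·(1) − (0) − 2·(0) = 2
Net dimensions [M⁻² T² Θ⁻³ N²] ≠ [1] — not dimensionless.

no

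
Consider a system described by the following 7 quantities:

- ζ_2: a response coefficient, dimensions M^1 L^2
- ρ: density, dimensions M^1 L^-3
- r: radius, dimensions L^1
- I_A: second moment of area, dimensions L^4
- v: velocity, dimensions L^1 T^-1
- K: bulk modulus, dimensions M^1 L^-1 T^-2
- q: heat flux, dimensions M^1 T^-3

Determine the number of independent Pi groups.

There are 7 variables and 3 base dimensions (M, L, T).
The dimension matrix has rank 3.
Independent dimensionless groups: 7 − 3 = 4.

4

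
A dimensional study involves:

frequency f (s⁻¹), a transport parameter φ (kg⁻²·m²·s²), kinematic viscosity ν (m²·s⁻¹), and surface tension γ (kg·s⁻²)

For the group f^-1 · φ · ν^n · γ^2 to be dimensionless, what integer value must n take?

-1

Balance the L exponent: (2)·n from ν, plus −(0) + (2) + 2·(0) = 2 from the rest, must sum to zero.
2n + 2 = 0, so n = -1.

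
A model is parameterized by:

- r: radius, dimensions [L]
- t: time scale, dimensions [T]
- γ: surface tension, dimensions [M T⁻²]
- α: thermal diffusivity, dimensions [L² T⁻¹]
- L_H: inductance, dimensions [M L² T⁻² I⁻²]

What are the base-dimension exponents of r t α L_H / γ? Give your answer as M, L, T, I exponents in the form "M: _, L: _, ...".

M: 0, L: 5, T: 0, I: -2

Collect each base-dimension exponent across the product:
  M: (0) + (0) − (1) + (0) + (1) = 0
  L: (1) + (0) − (0) + (2) + (2) = 5
  T: (0) + (1) − (-2) + (-1) + (-2) = 0
  I: (0) + (0) − (0) + (0) + (-2) = -2
So the dimensions are [L⁵ I⁻²].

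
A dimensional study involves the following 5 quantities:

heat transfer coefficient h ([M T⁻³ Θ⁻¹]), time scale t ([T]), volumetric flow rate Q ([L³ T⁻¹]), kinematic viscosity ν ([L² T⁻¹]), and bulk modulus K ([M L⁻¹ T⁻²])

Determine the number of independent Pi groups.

There are 5 variables and 4 base dimensions (M, L, T, Θ).
The dimension matrix has rank 4.
Independent dimensionless groups: 5 − 4 = 1.

1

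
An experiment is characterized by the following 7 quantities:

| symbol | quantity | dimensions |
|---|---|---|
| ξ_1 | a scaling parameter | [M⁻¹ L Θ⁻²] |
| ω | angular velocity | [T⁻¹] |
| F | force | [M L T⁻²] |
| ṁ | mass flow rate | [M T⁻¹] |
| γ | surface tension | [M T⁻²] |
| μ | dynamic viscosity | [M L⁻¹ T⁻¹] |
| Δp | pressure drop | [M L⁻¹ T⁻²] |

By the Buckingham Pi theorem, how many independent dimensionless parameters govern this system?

3

There are 7 variables and 4 base dimensions (M, L, T, Θ).
The dimension matrix has rank 4.
Independent dimensionless groups: 7 − 4 = 3.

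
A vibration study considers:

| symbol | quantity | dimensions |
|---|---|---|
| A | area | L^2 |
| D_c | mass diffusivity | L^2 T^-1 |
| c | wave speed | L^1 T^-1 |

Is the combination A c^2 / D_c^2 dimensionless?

Sum the exponent of each base dimension across the product:
  L: [A]_L − 2·[D_c]_L + 2·[c]_L = (2) − 2·(2) + 2·(1) = 0
  T: [A]_T − 2·[D_c]_T + 2·[c]_T = (0) − 2·(-1) + 2·(-1) = 0
All base exponents vanish — dimensionless.

yes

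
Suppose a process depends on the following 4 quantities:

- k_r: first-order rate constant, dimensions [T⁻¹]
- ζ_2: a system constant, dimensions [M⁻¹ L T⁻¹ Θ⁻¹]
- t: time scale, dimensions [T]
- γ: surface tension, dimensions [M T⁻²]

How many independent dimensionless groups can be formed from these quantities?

There are 4 variables and 4 base dimensions (M, L, T, Θ).
The dimension matrix has rank 3 (less than 4: the dimension vectors are linearly dependent).
Independent dimensionless groups: 4 − 3 = 1.

1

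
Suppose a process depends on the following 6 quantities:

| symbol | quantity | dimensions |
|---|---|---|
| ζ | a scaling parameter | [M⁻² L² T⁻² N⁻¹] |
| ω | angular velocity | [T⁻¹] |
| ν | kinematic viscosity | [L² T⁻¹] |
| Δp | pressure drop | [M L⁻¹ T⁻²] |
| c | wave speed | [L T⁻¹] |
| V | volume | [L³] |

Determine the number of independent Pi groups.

There are 6 variables and 4 base dimensions (M, L, T, N).
The dimension matrix has rank 4.
Independent dimensionless groups: 6 − 4 = 2.

2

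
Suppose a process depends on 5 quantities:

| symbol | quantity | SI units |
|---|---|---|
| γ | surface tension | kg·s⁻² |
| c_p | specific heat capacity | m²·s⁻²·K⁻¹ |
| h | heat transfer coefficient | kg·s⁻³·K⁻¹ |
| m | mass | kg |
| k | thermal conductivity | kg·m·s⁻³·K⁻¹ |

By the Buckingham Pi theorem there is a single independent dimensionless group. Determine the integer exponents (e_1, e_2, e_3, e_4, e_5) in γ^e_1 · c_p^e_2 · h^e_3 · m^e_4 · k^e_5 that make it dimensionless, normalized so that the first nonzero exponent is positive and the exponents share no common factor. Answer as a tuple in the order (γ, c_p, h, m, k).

(1, 2, 2, 1, -4)

M: e_1·(1) + e_2·(0) + e_3·(1) + e_4·(1) + e_5·(1) = 0
L: e_1·(0) + e_2·(2) + e_3·(0) + e_4·(0) + e_5·(1) = 0
T: e_1·(-2) + e_2·(-2) + e_3·(-3) + e_4·(0) + e_5·(-3) = 0
Θ: e_1·(0) + e_2·(-1) + e_3·(-1) + e_4·(0) + e_5·(-1) = 0
Solving this homogeneous linear system for the smallest-integer solution (first nonzero entry positive) gives (1, 2, 2, 1, -4).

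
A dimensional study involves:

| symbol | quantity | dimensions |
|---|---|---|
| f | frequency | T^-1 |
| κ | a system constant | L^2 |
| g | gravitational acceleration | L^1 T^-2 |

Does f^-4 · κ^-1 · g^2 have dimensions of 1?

Sum the exponent of each base dimension across the product:
  M: −4·[f]_M − [κ]_M + 2·[g]_M = −4·(0) − (0) + 2·(0) = 0
  L: −4·[f]_L − [κ]_L + 2·[g]_L = −4·(0) − (2) + 2·(1) = 0
  T: −4·[f]_T − [κ]_T + 2·[g]_T = −4·(-1) − (0) + 2·(-2) = 0
All base exponents vanish — dimensionless.

yes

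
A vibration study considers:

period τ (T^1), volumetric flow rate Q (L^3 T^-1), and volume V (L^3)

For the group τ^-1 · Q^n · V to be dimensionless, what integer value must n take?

-1

Balance the L exponent: (3)·n from Q, plus −(0) + (3) = 3 from the rest, must sum to zero.
3n + 3 = 0, so n = -1.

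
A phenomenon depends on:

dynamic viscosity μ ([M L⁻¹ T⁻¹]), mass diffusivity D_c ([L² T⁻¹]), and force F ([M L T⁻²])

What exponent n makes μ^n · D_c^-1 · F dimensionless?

Balance the M exponent: (1)·n from μ, plus −(0) + (1) = 1 from the rest, must sum to zero.
n + 1 = 0, so n = -1.

-1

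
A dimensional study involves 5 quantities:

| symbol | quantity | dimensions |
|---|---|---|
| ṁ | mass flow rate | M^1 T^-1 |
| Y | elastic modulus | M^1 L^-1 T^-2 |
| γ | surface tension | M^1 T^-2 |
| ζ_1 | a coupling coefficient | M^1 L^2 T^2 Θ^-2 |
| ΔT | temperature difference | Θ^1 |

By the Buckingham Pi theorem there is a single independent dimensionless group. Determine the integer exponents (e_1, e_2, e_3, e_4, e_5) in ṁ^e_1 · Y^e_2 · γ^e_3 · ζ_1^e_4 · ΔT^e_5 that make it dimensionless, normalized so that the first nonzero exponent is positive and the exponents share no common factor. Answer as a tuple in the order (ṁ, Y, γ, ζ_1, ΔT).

M: e_1·(1) + e_2·(1) + e_3·(1) + e_4·(1) + e_5·(0) = 0
L: e_1·(0) + e_2·(-1) + e_3·(0) + e_4·(2) + e_5·(0) = 0
T: e_1·(-1) + e_2·(-2) + e_3·(-2) + e_4·(2) + e_5·(0) = 0
Θ: e_1·(0) + e_2·(0) + e_3·(0) + e_4·(-2) + e_5·(1) = 0
Solving this homogeneous linear system for the smallest-integer solution (first nonzero entry positive) gives (4, -2, -1, -1, -2).

(4, -2, -1, -1, -2)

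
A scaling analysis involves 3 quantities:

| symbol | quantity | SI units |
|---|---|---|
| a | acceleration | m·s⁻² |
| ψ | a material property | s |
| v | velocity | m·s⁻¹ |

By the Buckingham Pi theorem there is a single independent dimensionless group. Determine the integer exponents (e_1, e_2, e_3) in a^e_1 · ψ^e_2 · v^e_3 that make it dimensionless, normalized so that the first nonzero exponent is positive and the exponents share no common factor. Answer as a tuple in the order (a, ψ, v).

L: e_1·(1) + e_2·(0) + e_3·(1) = 0
T: e_1·(-2) + e_2·(1) + e_3·(-1) = 0
Solving this homogeneous linear system for the smallest-integer solution (first nonzero entry positive) gives (1, 1, -1).

(1, 1, -1)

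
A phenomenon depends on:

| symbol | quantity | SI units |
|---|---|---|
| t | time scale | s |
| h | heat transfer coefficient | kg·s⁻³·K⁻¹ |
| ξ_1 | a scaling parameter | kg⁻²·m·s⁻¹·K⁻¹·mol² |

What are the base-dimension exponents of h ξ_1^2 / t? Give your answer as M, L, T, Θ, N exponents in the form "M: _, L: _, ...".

Collect each base-dimension exponent across the product:
  M: −(0) + (1) + 2·(-2) = -3
  L: −(0) + (0) + 2·(1) = 2
  T: −(1) + (-3) + 2·(-1) = -6
  Θ: −(0) + (-1) + 2·(-1) = -3
  N: −(0) + (0) + 2·(2) = 4
So the dimensions are [M⁻³ L² T⁻⁶ Θ⁻³ N⁴].

M: -3, L: 2, T: -6, Θ: -3, N: 4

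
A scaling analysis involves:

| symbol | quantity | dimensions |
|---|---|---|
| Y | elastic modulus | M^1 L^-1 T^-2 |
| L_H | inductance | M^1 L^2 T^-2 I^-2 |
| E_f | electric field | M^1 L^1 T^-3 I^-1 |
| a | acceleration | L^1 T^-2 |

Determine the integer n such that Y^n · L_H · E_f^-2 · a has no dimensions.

Balance the M exponent: (1)·n from Y, plus (1) − 2·(1) + (0) = -1 from the rest, must sum to zero.
n − 1 = 0, so n = 1.

1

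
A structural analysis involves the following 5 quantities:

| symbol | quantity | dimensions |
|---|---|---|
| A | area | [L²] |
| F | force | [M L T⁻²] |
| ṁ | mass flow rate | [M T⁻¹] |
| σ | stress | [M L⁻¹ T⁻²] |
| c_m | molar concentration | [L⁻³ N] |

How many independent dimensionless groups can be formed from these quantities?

There are 5 variables and 4 base dimensions (M, L, T, N).
The dimension matrix has rank 4.
Independent dimensionless groups: 5 − 4 = 1.

1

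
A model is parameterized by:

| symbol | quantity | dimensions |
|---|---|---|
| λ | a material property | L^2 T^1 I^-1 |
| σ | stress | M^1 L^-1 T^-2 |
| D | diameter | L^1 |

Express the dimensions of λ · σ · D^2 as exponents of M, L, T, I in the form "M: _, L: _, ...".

M: 1, L: 3, T: -1, I: -1

Collect each base-dimension exponent across the product:
  M: (0) + (1) + 2·(0) = 1
  L: (2) + (-1) + 2·(1) = 3
  T: (1) + (-2) + 2·(0) = -1
  I: (-1) + (0) + 2·(0) = -1
So the dimensions are [M L³ T⁻¹ I⁻¹].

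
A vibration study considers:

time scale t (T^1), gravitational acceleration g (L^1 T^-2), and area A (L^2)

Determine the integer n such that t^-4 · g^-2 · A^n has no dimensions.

1

Balance the L exponent: (2)·n from A, plus −4·(0) − 2·(1) = -2 from the rest, must sum to zero.
2n − 2 = 0, so n = 1.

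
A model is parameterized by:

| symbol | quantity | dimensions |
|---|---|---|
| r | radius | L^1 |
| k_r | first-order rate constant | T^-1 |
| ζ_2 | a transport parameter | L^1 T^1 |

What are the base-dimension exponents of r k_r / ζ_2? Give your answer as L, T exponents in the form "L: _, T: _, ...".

Collect each base-dimension exponent across the product:
  L: (1) + (0) − (1) = 0
  T: (0) + (-1) − (1) = -2
So the dimensions are [T⁻²].

L: 0, T: -2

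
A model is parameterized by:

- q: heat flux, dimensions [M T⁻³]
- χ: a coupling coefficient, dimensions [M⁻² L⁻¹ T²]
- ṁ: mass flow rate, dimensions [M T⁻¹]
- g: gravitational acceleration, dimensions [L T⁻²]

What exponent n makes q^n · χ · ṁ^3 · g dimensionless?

-1

Balance the M exponent: (1)·n from q, plus (-2) + 3·(1) + (0) = 1 from the rest, must sum to zero.
n + 1 = 0, so n = -1.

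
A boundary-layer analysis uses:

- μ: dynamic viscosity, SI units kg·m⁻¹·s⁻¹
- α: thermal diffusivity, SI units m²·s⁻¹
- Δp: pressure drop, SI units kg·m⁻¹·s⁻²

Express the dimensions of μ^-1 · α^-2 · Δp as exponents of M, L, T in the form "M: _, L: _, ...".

M: 0, L: -4, T: 1

Collect each base-dimension exponent across the product:
  M: −(1) − 2·(0) + (1) = 0
  L: −(-1) − 2·(2) + (-1) = -4
  T: −(-1) − 2·(-1) + (-2) = 1
So the dimensions are [L⁻⁴ T].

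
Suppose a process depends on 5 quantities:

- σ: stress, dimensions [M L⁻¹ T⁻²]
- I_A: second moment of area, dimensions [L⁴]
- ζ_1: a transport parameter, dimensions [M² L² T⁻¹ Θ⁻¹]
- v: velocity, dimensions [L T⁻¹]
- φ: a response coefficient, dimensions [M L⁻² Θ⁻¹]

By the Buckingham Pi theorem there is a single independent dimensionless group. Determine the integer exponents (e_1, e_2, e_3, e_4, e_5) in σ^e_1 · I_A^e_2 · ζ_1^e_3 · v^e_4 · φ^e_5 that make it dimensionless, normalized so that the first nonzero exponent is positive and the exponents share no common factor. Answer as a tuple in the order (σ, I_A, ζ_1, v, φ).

(2, 3, -2, -2, 2)

M: e_1·(1) + e_2·(0) + e_3·(2) + e_4·(0) + e_5·(1) = 0
L: e_1·(-1) + e_2·(4) + e_3·(2) + e_4·(1) + e_5·(-2) = 0
T: e_1·(-2) + e_2·(0) + e_3·(-1) + e_4·(-1) + e_5·(0) = 0
Θ: e_1·(0) + e_2·(0) + e_3·(-1) + e_4·(0) + e_5·(-1) = 0
Solving this homogeneous linear system for the smallest-integer solution (first nonzero entry positive) gives (2, 3, -2, -2, 2).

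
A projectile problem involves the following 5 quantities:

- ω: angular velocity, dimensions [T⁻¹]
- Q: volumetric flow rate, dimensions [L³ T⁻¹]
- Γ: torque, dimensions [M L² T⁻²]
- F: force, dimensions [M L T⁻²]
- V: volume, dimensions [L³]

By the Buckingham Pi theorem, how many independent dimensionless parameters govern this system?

2

There are 5 variables and 3 base dimensions (M, L, T).
The dimension matrix has rank 3.
Independent dimensionless groups: 5 − 3 = 2.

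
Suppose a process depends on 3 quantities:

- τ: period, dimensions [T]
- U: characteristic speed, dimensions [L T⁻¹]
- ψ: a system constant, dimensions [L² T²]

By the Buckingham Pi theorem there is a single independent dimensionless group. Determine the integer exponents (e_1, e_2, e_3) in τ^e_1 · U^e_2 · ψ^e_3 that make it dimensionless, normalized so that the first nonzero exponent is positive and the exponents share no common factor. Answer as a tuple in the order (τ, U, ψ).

L: e_1·(0) + e_2·(1) + e_3·(2) = 0
T: e_1·(1) + e_2·(-1) + e_3·(2) = 0
Solving this homogeneous linear system for the smallest-integer solution (first nonzero entry positive) gives (4, 2, -1).

(4, 2, -1)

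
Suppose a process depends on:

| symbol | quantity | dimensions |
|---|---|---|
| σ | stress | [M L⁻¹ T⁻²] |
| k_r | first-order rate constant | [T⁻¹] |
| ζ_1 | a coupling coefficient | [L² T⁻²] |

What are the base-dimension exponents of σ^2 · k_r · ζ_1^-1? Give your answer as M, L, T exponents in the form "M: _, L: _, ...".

M: 2, L: -4, T: -3

Collect each base-dimension exponent across the product:
  M: 2·(1) + (0) − (0) = 2
  L: 2·(-1) + (0) − (2) = -4
  T: 2·(-2) + (-1) − (-2) = -3
So the dimensions are [M² L⁻⁴ T⁻³].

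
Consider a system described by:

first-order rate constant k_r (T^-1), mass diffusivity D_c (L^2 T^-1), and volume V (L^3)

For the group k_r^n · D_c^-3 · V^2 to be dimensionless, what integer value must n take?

Balance the T exponent: (-1)·n from k_r, plus −3·(-1) + 2·(0) = 3 from the rest, must sum to zero.
−n + 3 = 0, so n = 3.

3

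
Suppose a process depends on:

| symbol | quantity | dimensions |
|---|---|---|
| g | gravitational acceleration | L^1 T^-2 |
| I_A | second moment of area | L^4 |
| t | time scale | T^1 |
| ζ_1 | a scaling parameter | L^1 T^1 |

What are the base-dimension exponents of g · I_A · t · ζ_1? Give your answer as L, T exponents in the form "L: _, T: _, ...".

Collect each base-dimension exponent across the product:
  L: (1) + (4) + (0) + (1) = 6
  T: (-2) + (0) + (1) + (1) = 0
So the dimensions are [L⁶].

L: 6, T: 0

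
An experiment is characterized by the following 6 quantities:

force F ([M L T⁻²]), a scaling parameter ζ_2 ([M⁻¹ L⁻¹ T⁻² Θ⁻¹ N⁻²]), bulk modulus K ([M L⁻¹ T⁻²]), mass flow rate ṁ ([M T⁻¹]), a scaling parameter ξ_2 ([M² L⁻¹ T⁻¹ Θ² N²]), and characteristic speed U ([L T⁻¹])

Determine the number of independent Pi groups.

There are 6 variables and 5 base dimensions (M, L, T, Θ, N).
The dimension matrix has rank 5.
Independent dimensionless groups: 6 − 5 = 1.

1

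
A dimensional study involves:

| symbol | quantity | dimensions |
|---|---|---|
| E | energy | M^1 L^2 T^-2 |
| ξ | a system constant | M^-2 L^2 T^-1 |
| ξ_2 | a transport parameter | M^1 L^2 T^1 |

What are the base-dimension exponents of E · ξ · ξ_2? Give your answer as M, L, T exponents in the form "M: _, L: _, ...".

Collect each base-dimension exponent across the product:
  M: (1) + (-2) + (1) = 0
  L: (2) + (2) + (2) = 6
  T: (-2) + (-1) + (1) = -2
So the dimensions are [L⁶ T⁻²].

M: 0, L: 6, T: -2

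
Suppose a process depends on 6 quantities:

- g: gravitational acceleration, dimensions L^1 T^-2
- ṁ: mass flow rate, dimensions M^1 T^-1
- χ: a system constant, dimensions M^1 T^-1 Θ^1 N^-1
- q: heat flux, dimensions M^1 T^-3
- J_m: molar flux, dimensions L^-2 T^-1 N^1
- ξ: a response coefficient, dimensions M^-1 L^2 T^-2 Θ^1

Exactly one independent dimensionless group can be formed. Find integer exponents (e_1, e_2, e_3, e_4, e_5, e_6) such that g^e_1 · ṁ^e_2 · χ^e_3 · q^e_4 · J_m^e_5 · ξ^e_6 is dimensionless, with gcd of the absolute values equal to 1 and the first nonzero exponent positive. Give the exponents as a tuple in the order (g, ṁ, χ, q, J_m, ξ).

(4, 1, 1, -3, 1, -1)

M: e_1·(0) + e_2·(1) + e_3·(1) + e_4·(1) + e_5·(0) + e_6·(-1) = 0
L: e_1·(1) + e_2·(0) + e_3·(0) + e_4·(0) + e_5·(-2) + e_6·(2) = 0
T: e_1·(-2) + e_2·(-1) + e_3·(-1) + e_4·(-3) + e_5·(-1) + e_6·(-2) = 0
Θ: e_1·(0) + e_2·(0) + e_3·(1) + e_4·(0) + e_5·(0) + e_6·(1) = 0
N: e_1·(0) + e_2·(0) + e_3·(-1) + e_4·(0) + e_5·(1) + e_6·(0) = 0
Solving this homogeneous linear system for the smallest-integer solution (first nonzero entry positive) gives (4, 1, 1, -3, 1, -1).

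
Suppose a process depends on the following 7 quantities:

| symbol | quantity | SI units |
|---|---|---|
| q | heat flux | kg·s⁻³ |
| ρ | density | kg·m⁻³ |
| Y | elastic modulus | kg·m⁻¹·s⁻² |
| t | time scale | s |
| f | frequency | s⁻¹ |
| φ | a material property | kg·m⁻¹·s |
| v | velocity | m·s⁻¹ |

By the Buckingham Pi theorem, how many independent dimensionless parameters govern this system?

4

There are 7 variables and 3 base dimensions (M, L, T).
The dimension matrix has rank 3.
Independent dimensionless groups: 7 − 3 = 4.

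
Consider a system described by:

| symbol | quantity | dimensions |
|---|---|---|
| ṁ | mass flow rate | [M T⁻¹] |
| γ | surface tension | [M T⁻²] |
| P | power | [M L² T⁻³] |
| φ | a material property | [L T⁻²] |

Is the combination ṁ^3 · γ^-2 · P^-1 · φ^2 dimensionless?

Sum the exponent of each base dimension across the product:
  M: 3·[ṁ]_M − 2·[γ]_M − [P]_M + 2·[φ]_M = 3·(1) − 2·(1) − (1) + 2·(0) = 0
  L: 3·[ṁ]_L − 2·[γ]_L − [P]_L + 2·[φ]_L = 3·(0) − 2·(0) − (2) + 2·(1) = 0
  T: 3·[ṁ]_T − 2·[γ]_T − [P]_T + 2·[φ]_T = 3·(-1) − 2·(-2) − (-3) + 2·(-2) = 0
All base exponents vanish — dimensionless.

yes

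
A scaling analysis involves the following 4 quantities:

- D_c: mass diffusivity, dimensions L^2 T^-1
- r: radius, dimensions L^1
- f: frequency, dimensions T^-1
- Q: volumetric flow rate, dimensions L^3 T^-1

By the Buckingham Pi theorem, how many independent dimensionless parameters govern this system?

2

There are 4 variables and 2 base dimensions (L, T).
The dimension matrix has rank 2.
Independent dimensionless groups: 4 − 2 = 2.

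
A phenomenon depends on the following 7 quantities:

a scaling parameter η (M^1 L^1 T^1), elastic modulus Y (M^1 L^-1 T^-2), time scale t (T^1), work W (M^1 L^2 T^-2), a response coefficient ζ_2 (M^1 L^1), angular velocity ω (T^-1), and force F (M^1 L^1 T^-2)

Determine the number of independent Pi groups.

There are 7 variables and 3 base dimensions (M, L, T).
The dimension matrix has rank 3.
Independent dimensionless groups: 7 − 3 = 4.

4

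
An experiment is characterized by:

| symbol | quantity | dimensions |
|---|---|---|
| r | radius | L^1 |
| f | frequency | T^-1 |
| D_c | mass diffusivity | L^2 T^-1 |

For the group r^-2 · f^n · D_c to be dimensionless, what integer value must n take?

Balance the T exponent: (-1)·n from f, plus −2·(0) + (-1) = -1 from the rest, must sum to zero.
−n − 1 = 0, so n = -1.

-1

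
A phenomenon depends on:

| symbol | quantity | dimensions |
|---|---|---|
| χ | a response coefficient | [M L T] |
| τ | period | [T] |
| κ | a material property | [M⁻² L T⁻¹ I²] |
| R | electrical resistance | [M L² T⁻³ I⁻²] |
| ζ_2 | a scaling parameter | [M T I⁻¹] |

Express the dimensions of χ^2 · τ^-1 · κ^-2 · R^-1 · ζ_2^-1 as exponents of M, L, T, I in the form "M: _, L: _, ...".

M: 4, L: -2, T: 5, I: -1

Collect each base-dimension exponent across the product:
  M: 2·(1) − (0) − 2·(-2) − (1) − (1) = 4
  L: 2·(1) − (0) − 2·(1) − (2) − (0) = -2
  T: 2·(1) − (1) − 2·(-1) − (-3) − (1) = 5
  I: 2·(0) − (0) − 2·(2) − (-2) − (-1) = -1
So the dimensions are [M⁴ L⁻² T⁵ I⁻¹].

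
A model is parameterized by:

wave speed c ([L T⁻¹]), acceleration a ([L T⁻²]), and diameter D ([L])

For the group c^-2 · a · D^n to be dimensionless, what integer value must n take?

1

Balance the L exponent: (1)·n from D, plus −2·(1) + (1) = -1 from the rest, must sum to zero.
n − 1 = 0, so n = 1.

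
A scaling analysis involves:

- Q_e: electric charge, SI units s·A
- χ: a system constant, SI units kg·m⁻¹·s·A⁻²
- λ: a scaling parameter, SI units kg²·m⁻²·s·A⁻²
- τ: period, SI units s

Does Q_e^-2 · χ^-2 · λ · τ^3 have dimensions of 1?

yes

Sum the exponent of each base dimension across the product:
  M: −2·[Q_e]_M − 2·[χ]_M + [λ]_M + 3·[τ]_M = −2·(0) − 2·(1) + (2) + 3·(0) = 0
  L: −2·[Q_e]_L − 2·[χ]_L + [λ]_L + 3·[τ]_L = −2·(0) − 2·(-1) + (-2) + 3·(0) = 0
  T: −2·[Q_e]_T − 2·[χ]_T + [λ]_T + 3·[τ]_T = −2·(1) − 2·(1) + (1) + 3·(1) = 0
  I: −2·[Q_e]_I − 2·[χ]_I + [λ]_I + 3·[τ]_I = −2·(1) − 2·(-2) + (-2) + 3·(0) = 0
All base exponents vanish — dimensionless.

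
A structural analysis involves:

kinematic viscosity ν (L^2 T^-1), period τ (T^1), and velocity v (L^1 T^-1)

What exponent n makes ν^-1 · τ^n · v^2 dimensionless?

1

Balance the T exponent: (1)·n from τ, plus −(-1) + 2·(-1) = -1 from the rest, must sum to zero.
n − 1 = 0, so n = 1.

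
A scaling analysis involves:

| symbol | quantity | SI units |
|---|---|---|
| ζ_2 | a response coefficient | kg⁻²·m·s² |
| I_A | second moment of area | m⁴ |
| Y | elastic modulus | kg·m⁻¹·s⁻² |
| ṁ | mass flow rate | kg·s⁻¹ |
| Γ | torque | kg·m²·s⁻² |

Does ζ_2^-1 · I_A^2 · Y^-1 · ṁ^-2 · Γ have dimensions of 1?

no

Sum the exponent of each base dimension across the product:
  M: −[ζ_2]_M + 2·[I_A]_M − [Y]_M − 2·[ṁ]_M + [Γ]_M = −(-2) + 2·(0) − (1) − 2·(1) + (1) = 0
  L: −[ζ_2]_L + 2·[I_A]_L − [Y]_L − 2·[ṁ]_L + [Γ]_L = −(1) + 2·(4) − (-1) − 2·(0) + (2) = 10
  T: −[ζ_2]_T + 2·[I_A]_T − [Y]_T − 2·[ṁ]_T + [Γ]_T = −(2) + 2·(0) − (-2) − 2·(-1) + (-2) = 0
Net dimensions [L¹⁰] ≠ [1] — not dimensionless.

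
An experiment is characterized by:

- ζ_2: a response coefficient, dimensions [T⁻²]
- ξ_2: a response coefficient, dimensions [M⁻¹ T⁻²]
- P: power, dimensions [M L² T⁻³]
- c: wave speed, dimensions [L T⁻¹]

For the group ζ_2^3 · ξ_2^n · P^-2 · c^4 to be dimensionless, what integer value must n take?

Balance the M exponent: (-1)·n from ξ_2, plus 3·(0) − 2·(1) + 4·(0) = -2 from the rest, must sum to zero.
−n − 2 = 0, so n = -2.

-2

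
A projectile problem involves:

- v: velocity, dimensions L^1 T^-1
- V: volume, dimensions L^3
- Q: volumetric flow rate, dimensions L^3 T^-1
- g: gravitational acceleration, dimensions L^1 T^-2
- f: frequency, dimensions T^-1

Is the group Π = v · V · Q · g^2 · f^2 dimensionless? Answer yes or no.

Sum the exponent of each base dimension across the product:
  L: [v]_L + [V]_L + [Q]_L + 2·[g]_L + 2·[f]_L = (1) + (3) + (3) + 2·(1) + 2·(0) = 9
  T: [v]_T + [V]_T + [Q]_T + 2·[g]_T + 2·[f]_T = (-1) + (0) + (-1) + 2·(-2) + 2·(-1) = -8
Net dimensions [L⁹ T⁻⁸] ≠ [1] — not dimensionless.

no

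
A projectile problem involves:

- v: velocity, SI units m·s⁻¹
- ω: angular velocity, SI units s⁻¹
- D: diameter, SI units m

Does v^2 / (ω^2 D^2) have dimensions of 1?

Sum the exponent of each base dimension across the product:
  L: 2·[v]_L − 2·[ω]_L − 2·[D]_L = 2·(1) − 2·(0) − 2·(1) = 0
  T: 2·[v]_T − 2·[ω]_T − 2·[D]_T = 2·(-1) − 2·(-1) − 2·(0) = 0
All base exponents vanish — dimensionless.

yes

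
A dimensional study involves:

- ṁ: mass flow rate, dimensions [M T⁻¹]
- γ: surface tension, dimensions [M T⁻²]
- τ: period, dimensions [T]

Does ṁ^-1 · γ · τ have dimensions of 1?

Sum the exponent of each base dimension across the product:
  M: −[ṁ]_M + [γ]_M + [τ]_M = −(1) + (1) + (0) = 0
  L: −[ṁ]_L + [γ]_L + [τ]_L = −(0) + (0) + (0) = 0
  T: −[ṁ]_T + [γ]_T + [τ]_T = −(-1) + (-2) + (1) = 0
All base exponents vanish — dimensionless.

yes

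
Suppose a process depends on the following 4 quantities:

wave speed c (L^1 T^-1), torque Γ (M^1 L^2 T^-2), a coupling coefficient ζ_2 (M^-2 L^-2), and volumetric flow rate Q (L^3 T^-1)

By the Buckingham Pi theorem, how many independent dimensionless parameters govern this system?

There are 4 variables and 3 base dimensions (M, L, T).
The dimension matrix has rank 3.
Independent dimensionless groups: 4 − 3 = 1.

1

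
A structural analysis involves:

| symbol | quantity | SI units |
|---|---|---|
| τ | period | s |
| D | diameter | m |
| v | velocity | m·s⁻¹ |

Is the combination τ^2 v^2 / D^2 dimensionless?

yes

Sum the exponent of each base dimension across the product:
  M: 2·[τ]_M − 2·[D]_M + 2·[v]_M = 2·(0) − 2·(0) + 2·(0) = 0
  L: 2·[τ]_L − 2·[D]_L + 2·[v]_L = 2·(0) − 2·(1) + 2·(1) = 0
  T: 2·[τ]_T − 2·[D]_T + 2·[v]_T = 2·(1) − 2·(0) + 2·(-1) = 0
All base exponents vanish — dimensionless.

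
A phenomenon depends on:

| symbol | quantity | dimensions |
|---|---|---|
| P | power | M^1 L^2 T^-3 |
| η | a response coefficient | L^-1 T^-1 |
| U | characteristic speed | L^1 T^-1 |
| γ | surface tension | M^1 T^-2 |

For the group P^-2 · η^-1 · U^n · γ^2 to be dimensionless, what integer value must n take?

Balance the L exponent: (1)·n from U, plus −2·(2) − (-1) + 2·(0) = -3 from the rest, must sum to zero.
n − 3 = 0, so n = 3.

3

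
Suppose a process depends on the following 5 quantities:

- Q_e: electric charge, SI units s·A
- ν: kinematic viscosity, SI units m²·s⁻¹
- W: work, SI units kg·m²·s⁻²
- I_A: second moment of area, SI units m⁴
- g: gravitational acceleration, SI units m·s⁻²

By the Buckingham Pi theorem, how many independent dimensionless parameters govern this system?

1

There are 5 variables and 4 base dimensions (M, L, T, I).
The dimension matrix has rank 4.
Independent dimensionless groups: 5 − 4 = 1.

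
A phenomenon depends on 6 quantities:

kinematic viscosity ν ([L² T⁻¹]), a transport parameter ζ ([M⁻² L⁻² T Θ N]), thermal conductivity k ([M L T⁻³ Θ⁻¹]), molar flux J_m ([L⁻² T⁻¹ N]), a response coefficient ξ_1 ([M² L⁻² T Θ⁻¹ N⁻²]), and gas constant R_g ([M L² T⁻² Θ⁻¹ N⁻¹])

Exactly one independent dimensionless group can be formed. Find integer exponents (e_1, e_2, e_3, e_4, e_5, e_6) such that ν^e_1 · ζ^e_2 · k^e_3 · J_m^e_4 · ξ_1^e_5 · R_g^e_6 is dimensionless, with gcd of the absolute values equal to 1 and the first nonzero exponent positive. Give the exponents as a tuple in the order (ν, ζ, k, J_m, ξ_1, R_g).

(1, 1, 4, -3, 1, -4)

M: e_1·(0) + e_2·(-2) + e_3·(1) + e_4·(0) + e_5·(2) + e_6·(1) = 0
L: e_1·(2) + e_2·(-2) + e_3·(1) + e_4·(-2) + e_5·(-2) + e_6·(2) = 0
T: e_1·(-1) + e_2·(1) + e_3·(-3) + e_4·(-1) + e_5·(1) + e_6·(-2) = 0
Θ: e_1·(0) + e_2·(1) + e_3·(-1) + e_4·(0) + e_5·(-1) + e_6·(-1) = 0
N: e_1·(0) + e_2·(1) + e_3·(0) + e_4·(1) + e_5·(-2) + e_6·(-1) = 0
Solving this homogeneous linear system for the smallest-integer solution (first nonzero entry positive) gives (1, 1, 4, -3, 1, -4).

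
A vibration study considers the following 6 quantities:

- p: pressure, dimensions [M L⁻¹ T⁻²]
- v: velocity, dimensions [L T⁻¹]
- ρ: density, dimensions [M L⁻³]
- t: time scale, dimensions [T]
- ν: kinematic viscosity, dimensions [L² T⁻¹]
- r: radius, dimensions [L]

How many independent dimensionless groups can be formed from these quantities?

3

There are 6 variables and 3 base dimensions (M, L, T).
The dimension matrix has rank 3.
Independent dimensionless groups: 6 − 3 = 3.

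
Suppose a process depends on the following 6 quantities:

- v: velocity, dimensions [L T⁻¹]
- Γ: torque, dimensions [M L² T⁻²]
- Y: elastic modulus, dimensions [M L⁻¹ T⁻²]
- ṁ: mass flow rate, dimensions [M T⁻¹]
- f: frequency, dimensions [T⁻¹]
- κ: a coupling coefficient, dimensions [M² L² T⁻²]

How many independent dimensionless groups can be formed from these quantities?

There are 6 variables and 3 base dimensions (M, L, T).
The dimension matrix has rank 3.
Independent dimensionless groups: 6 − 3 = 3.

3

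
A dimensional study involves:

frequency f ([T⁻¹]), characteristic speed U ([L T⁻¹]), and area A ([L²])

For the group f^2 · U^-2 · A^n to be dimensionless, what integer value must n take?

1

Balance the L exponent: (2)·n from A, plus 2·(0) − 2·(1) = -2 from the rest, must sum to zero.
2n − 2 = 0, so n = 1.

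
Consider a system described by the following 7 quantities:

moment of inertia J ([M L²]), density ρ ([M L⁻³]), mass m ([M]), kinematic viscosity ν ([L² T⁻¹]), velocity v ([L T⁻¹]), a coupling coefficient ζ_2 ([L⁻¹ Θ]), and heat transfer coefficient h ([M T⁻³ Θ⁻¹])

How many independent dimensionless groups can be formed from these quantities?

3

There are 7 variables and 4 base dimensions (M, L, T, Θ).
The dimension matrix has rank 4.
Independent dimensionless groups: 7 − 4 = 3.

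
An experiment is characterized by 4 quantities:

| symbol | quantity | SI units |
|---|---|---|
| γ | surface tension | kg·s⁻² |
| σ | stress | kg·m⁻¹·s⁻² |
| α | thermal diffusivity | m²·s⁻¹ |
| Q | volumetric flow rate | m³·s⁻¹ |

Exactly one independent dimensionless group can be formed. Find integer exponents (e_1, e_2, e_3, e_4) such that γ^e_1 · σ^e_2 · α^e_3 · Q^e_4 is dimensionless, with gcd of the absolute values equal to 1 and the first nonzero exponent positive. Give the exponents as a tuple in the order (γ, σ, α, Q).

M: e_1·(1) + e_2·(1) + e_3·(0) + e_4·(0) = 0
L: e_1·(0) + e_2·(-1) + e_3·(2) + e_4·(3) = 0
T: e_1·(-2) + e_2·(-2) + e_3·(-1) + e_4·(-1) = 0
Solving this homogeneous linear system for the smallest-integer solution (first nonzero entry positive) gives (1, -1, 1, -1).

(1, -1, 1, -1)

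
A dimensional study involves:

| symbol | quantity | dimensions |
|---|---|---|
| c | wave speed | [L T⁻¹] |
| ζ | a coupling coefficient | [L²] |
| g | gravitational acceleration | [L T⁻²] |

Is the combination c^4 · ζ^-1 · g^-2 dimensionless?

Sum the exponent of each base dimension across the product:
  M: 4·[c]_M − [ζ]_M − 2·[g]_M = 4·(0) − (0) − 2·(0) = 0
  L: 4·[c]_L − [ζ]_L − 2·[g]_L = 4·(1) − (2) − 2·(1) = 0
  T: 4·[c]_T − [ζ]_T − 2·[g]_T = 4·(-1) − (0) − 2·(-2) = 0
All base exponents vanish — dimensionless.

yes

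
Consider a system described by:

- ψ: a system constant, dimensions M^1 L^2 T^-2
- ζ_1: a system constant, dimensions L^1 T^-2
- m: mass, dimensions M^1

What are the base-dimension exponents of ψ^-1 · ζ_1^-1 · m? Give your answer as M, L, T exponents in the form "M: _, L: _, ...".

Collect each base-dimension exponent across the product:
  M: −(1) − (0) + (1) = 0
  L: −(2) − (1) + (0) = -3
  T: −(-2) − (-2) + (0) = 4
So the dimensions are [L⁻³ T⁴].

M: 0, L: -3, T: 4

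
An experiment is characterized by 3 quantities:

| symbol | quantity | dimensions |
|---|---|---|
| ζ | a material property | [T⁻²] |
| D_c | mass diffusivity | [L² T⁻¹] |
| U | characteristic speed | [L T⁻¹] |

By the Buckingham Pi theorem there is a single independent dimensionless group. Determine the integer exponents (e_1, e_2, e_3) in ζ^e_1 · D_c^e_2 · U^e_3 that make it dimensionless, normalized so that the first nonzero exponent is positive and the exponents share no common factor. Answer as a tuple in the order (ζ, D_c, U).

L: e_1·(0) + e_2·(2) + e_3·(1) = 0
T: e_1·(-2) + e_2·(-1) + e_3·(-1) = 0
Solving this homogeneous linear system for the smallest-integer solution (first nonzero entry positive) gives (1, 2, -4).

(1, 2, -4)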